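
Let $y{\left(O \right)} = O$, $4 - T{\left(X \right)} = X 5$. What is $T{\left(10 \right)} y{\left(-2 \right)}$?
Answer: $92$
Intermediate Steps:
$T{\left(X \right)} = 4 - 5 X$ ($T{\left(X \right)} = 4 - X 5 = 4 - 5 X$)
$T{\left(10 \right)} y{\left(-2 \right)} = \left(4 - 50\right) \left(-2\right) = \left(-46\right) \left(-2\right) = 92$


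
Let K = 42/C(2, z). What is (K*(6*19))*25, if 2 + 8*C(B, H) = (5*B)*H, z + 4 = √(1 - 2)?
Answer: -5027400/233 - 1197000*I/233 ≈ -21577.0 - 5137.3*I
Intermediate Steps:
z = -4 + I (z = -4 + √(1 - 2) = -4 + √(-1) = -4 + I ≈ -4.0 + 1.0*I)
C(B, H) = -¼ + 5*B*H/8 (C(B, H) = -¼ + ((5*B)*H)/8 = -¼ + (5*B*H)/8 = -¼ + 5*B*H/8)
K = 336*(-21/4 - 5*I/4)/233 (K = 42/(-¼ + (5/8)*2*(-4 + I)) = 42/(-¼ + (-5 + 5*I/4)) = 42/(-21/4 + 5*I/4) = 42*(8*(-21/4 - 5*I/4)/233) = 336*(-21/4 - 5*I/4)/233 ≈ -7.5708 - 1.8026*I)
(K*(6*19))*25 = ((-1764/233 - 420*I/233)*(6*19))*25 = ((-1764/233 - 420*I/233)*114)*25 = (-201096/233 - 47880*I/233)*25 = -5027400/233 - 1197000*I/233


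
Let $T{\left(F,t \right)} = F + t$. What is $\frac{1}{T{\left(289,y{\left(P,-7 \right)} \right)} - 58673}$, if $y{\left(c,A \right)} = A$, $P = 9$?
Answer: $- \frac{1}{58391} \approx -1.7126 \cdot 10^{-5}$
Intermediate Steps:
$\frac{1}{T{\left(289,y{\left(P,-7 \right)} \right)} - 58673} = \frac{1}{\left(289 - 7\right) - 58673} = \frac{1}{282 - 58673} = \frac{1}{-58391} = - \frac{1}{58391}$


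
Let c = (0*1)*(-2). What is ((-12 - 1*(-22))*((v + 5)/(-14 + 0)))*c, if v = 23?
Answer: 0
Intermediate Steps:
c = 0 (c = 0*(-2) = 0)
((-12 - 1*(-22))*((v + 5)/(-14 + 0)))*c = ((-12 - 1*(-22))*((23 + 5)/(-14 + 0)))*0 = ((-12 + 22)*(28/(-14)))*0 = (10*(28*(-1/14)))*0 = (10*(-2))*0 = -20*0 = 0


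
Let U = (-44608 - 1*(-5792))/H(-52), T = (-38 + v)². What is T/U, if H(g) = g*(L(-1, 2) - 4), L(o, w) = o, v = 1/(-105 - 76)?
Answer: -3075841665/317912744 ≈ -9.6751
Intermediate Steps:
v = -1/181 (v = 1/(-181) = -1/181 ≈ -0.0055249)
H(g) = -5*g (H(g) = g*(-1 - 4) = g*(-5) = -5*g)
T = 47320641/32761 (T = (-38 - 1/181)² = (-6879/181)² = 47320641/32761 ≈ 1444.4)
U = -9704/65 (U = (-44608 - 1*(-5792))/((-5*(-52))) = (-44608 + 5792)/260 = -38816*1/260 = -9704/65 ≈ -149.29)
T/U = 47320641/(32761*(-9704/65)) = (47320641/32761)*(-65/9704) = -3075841665/317912744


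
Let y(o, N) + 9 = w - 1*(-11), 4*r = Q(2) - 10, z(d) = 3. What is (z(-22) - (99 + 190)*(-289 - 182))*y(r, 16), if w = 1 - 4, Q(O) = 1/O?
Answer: -136122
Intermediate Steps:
w = -3
r = -19/8 (r = (1/2 - 10)/4 = (½ - 10)/4 = (¼)*(-19/2) = -19/8 ≈ -2.3750)
y(o, N) = -1 (y(o, N) = -9 + (-3 - 1*(-11)) = -9 + (-3 + 11) = -9 + 8 = -1)
(z(-22) - (99 + 190)*(-289 - 182))*y(r, 16) = (3 - (99 + 190)*(-289 - 182))*(-1) = (3 - 289*(-471))*(-1) = (3 - 1*(-136119))*(-1) = (3 + 136119)*(-1) = 136122*(-1) = -136122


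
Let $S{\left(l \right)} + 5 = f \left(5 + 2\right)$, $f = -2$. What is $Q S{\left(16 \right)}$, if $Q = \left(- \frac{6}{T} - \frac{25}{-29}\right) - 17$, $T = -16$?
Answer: $\frac{69483}{232} \approx 299.5$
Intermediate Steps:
$S{\left(l \right)} = -19$ ($S{\left(l \right)} = -5 - 2 \left(5 + 2\right) = -5 - 14 = -19$)
$Q = - \frac{3657}{232}$ ($Q = \left(- \frac{6}{-16} - \frac{25}{-29}\right) - 17 = \left(\left(-6\right) \left(- \frac{1}{16}\right) - - \frac{25}{29}\right) - 17 = \left(\frac{3}{8} + \frac{25}{29}\right) - 17 = \frac{287}{232} - 17 = - \frac{3657}{232} \approx -15.763$)
$Q S{\left(16 \right)} = \left(- \frac{3657}{232}\right) \left(-19\right) = \frac{69483}{232}$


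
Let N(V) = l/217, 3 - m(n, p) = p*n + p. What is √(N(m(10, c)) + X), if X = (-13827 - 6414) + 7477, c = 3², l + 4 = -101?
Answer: I*√12266669/31 ≈ 112.98*I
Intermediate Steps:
l = -105 (l = -4 - 101 = -105)
c = 9
m(n, p) = 3 - p - n*p (m(n, p) = 3 - (p*n + p) = 3 - (n*p + p) = 3 - (p + n*p) = 3 + (-p - n*p) = 3 - p - n*p)
X = -12764 (X = -20241 + 7477 = -12764)
N(V) = -15/31 (N(V) = -105/217 = -105*1/217 = -15/31)
√(N(m(10, c)) + X) = √(-15/31 - 12764) = √(-395699/31) = I*√12266669/31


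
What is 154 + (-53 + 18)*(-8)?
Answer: 434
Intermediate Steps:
154 + (-53 + 18)*(-8) = 154 - 35*(-8) = 154 + 280 = 434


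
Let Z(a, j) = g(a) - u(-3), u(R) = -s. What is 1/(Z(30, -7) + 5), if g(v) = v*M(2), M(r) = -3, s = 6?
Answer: -1/79 ≈ -0.012658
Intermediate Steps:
g(v) = -3*v (g(v) = v*(-3) = -3*v)
u(R) = -6 (u(R) = -1*6 = -6)
Z(a, j) = 6 - 3*a (Z(a, j) = -3*a - 1*(-6) = -3*a + 6 = 6 - 3*a)
1/(Z(30, -7) + 5) = 1/((6 - 3*30) + 5) = 1/((6 - 90) + 5) = 1/(-84 + 5) = 1/(-79) = -1/79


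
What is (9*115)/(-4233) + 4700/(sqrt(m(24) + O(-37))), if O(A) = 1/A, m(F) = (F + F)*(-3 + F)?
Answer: -345/1411 + 940*sqrt(1379915)/7459 ≈ 147.79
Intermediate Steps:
m(F) = 2*F*(-3 + F) (m(F) = (2*F)*(-3 + F) = 2*F*(-3 + F))
(9*115)/(-4233) + 4700/(sqrt(m(24) + O(-37))) = (9*115)/(-4233) + 4700/(sqrt(2*24*(-3 + 24) + 1/(-37))) = 1035*(-1/4233) + 4700/(sqrt(2*24*21 - 1/37)) = -345/1411 + 4700/(sqrt(1008 - 1/37)) = -345/1411 + 4700/(sqrt(37295/37)) = -345/1411 + 4700/((sqrt(1379915)/37)) = -345/1411 + 4700*(sqrt(1379915)/37295) = -345/1411 + 940*sqrt(1379915)/7459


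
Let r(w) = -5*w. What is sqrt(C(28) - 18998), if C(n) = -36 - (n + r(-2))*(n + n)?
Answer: I*sqrt(21162) ≈ 145.47*I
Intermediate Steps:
C(n) = -36 - 2*n*(10 + n) (C(n) = -36 - (n - 5*(-2))*(n + n) = -36 - (n + 10)*2*n = -36 - (10 + n)*2*n = -36 - 2*n*(10 + n))
sqrt(C(28) - 18998) = sqrt((-36 - 20*28 - 2*28**2) - 18998) = sqrt((-36 - 560 - 2*784) - 18998) = sqrt((-36 - 560 - 1568) - 18998) = sqrt(-2164 - 18998) = sqrt(-21162) = I*sqrt(21162)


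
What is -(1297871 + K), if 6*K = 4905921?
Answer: -4231049/2 ≈ -2.1155e+6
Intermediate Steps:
K = 1635307/2 (K = (1/6)*4905921 = 1635307/2 ≈ 8.1765e+5)
-(1297871 + K) = -(1297871 + 1635307/2) = -1*4231049/2 = -4231049/2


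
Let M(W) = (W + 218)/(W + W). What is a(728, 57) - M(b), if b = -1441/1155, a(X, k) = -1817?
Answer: -453295/262 ≈ -1730.1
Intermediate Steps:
b = -131/105 (b = -1441*1/1155 = -131/105 ≈ -1.2476)
M(W) = (218 + W)/(2*W) (M(W) = (218 + W)/((2*W)) = (218 + W)*(1/(2*W)) = (218 + W)/(2*W))
a(728, 57) - M(b) = -1817 - (218 - 131/105)/(2*(-131/105)) = -1817 - (-105)*22759/(2*131*105) = -1817 - 1*(-22759/262) = -1817 + 22759/262 = -453295/262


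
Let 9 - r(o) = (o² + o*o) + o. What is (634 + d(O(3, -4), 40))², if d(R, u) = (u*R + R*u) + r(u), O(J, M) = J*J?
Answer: 3523129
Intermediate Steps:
r(o) = 9 - o - 2*o² (r(o) = 9 - ((o² + o*o) + o) = 9 - ((o² + o²) + o) = 9 - (2*o² + o) = 9 - (o + 2*o²) = 9 + (-o - 2*o²) = 9 - o - 2*o²)
O(J, M) = J²
d(R, u) = 9 - u - 2*u² + 2*R*u (d(R, u) = (u*R + R*u) + (9 - u - 2*u²) = (R*u + R*u) + (9 - u - 2*u²) = 2*R*u + (9 - u - 2*u²) = 9 - u - 2*u² + 2*R*u)
(634 + d(O(3, -4), 40))² = (634 + (9 - 1*40 - 2*40² + 2*3²*40))² = (634 + (9 - 40 - 2*1600 + 2*9*40))² = (634 + (9 - 40 - 3200 + 720))² = (634 - 2511)² = (-1877)² = 3523129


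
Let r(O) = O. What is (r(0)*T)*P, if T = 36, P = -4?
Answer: 0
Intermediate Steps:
(r(0)*T)*P = (0*36)*(-4) = 0*(-4) = 0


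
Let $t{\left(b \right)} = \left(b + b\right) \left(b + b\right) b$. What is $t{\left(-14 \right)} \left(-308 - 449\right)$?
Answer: $8308832$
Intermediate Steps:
$t{\left(b \right)} = 4 b^{3}$ ($t{\left(b \right)} = 2 b 2 b b = 4 b^{2} b = 4 b^{3}$)
$t{\left(-14 \right)} \left(-308 - 449\right) = 4 \left(-14\right)^{3} \left(-308 - 449\right) = 4 \left(-2744\right) \left(-757\right) = \left(-10976\right) \left(-757\right) = 8308832$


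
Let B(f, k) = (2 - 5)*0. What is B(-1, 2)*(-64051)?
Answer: 0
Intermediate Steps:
B(f, k) = 0 (B(f, k) = -3*0 = 0)
B(-1, 2)*(-64051) = 0*(-64051) = 0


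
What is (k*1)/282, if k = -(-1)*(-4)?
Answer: -2/141 ≈ -0.014184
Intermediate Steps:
k = -4 (k = -1*4 = -4)
(k*1)/282 = (-4*1)/282 = (1/282)*(-4) = -2/141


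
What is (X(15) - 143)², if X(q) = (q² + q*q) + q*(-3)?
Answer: 68644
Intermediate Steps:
X(q) = -3*q + 2*q² (X(q) = (q² + q²) - 3*q = 2*q² - 3*q = -3*q + 2*q²)
(X(15) - 143)² = (15*(-3 + 2*15) - 143)² = (15*(-3 + 30) - 143)² = (15*27 - 143)² = (405 - 143)² = 262² = 68644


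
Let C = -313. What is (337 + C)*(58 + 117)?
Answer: 4200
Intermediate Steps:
(337 + C)*(58 + 117) = (337 - 313)*(58 + 117) = 24*175 = 4200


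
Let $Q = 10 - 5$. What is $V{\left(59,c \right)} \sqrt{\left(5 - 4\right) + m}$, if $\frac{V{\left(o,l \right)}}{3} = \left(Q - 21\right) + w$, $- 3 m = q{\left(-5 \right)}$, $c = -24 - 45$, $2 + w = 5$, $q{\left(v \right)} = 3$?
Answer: $0$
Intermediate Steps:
$w = 3$ ($w = -2 + 5 = 3$)
$c = -69$ ($c = -24 - 45 = -69$)
$m = -1$ ($m = \left(- \frac{1}{3}\right) 3 = -1$)
$Q = 5$ ($Q = 10 - 5 = 5$)
$V{\left(o,l \right)} = -39$ ($V{\left(o,l \right)} = 3 \left(\left(5 - 21\right) + 3\right) = 3 \left(-16 + 3\right) = 3 \left(-13\right) = -39$)
$V{\left(59,c \right)} \sqrt{\left(5 - 4\right) + m} = - 39 \sqrt{\left(5 - 4\right) - 1} = - 39 \sqrt{1 - 1} = - 39 \sqrt{0} = \left(-39\right) 0 = 0$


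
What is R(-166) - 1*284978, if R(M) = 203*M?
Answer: -318676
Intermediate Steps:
R(-166) - 1*284978 = 203*(-166) - 1*284978 = -33698 - 284978 = -318676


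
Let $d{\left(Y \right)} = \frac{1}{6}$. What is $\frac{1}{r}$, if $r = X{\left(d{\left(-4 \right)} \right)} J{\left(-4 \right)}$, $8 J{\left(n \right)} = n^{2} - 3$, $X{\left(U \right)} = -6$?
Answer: $- \frac{4}{39} \approx -0.10256$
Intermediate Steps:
$d{\left(Y \right)} = \frac{1}{6}$
$J{\left(n \right)} = - \frac{3}{8} + \frac{n^{2}}{8}$ ($J{\left(n \right)} = \frac{n^{2} - 3}{8} = \frac{-3 + n^{2}}{8} = - \frac{3}{8} + \frac{n^{2}}{8}$)
$r = - \frac{39}{4}$ ($r = - 6 \left(- \frac{3}{8} + \frac{\left(-4\right)^{2}}{8}\right) = - 6 \left(- \frac{3}{8} + \frac{1}{8} \cdot 16\right) = - 6 \left(- \frac{3}{8} + 2\right) = \left(-6\right) \frac{13}{8} = - \frac{39}{4} \approx -9.75$)
$\frac{1}{r} = \frac{1}{- \frac{39}{4}} = - \frac{4}{39}$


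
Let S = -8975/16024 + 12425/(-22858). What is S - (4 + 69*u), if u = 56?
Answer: -708581053303/183138296 ≈ -3869.1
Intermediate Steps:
S = -202124375/183138296 (S = -8975*1/16024 + 12425*(-1/22858) = -8975/16024 - 12425/22858 = -202124375/183138296 ≈ -1.1037)
S - (4 + 69*u) = -202124375/183138296 - (4 + 69*56) = -202124375/183138296 - (4 + 3864) = -202124375/183138296 - 1*3868 = -202124375/183138296 - 3868 = -708581053303/183138296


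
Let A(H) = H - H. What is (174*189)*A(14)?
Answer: 0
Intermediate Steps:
A(H) = 0
(174*189)*A(14) = (174*189)*0 = 32886*0 = 0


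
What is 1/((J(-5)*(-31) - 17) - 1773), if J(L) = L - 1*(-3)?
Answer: -1/1728 ≈ -0.00057870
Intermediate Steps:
J(L) = 3 + L (J(L) = L + 3 = 3 + L)
1/((J(-5)*(-31) - 17) - 1773) = 1/(((3 - 5)*(-31) - 17) - 1773) = 1/((-2*(-31) - 17) - 1773) = 1/((62 - 17) - 1773) = 1/(45 - 1773) = 1/(-1728) = -1/1728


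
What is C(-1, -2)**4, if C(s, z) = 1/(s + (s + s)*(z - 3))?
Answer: 1/6561 ≈ 0.00015242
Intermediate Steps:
C(s, z) = 1/(s + 2*s*(-3 + z)) (C(s, z) = 1/(s + (2*s)*(-3 + z)) = 1/(s + 2*s*(-3 + z)))
C(-1, -2)**4 = (1/((-1)*(-5 + 2*(-2))))**4 = (-1/(-5 - 4))**4 = (-1/(-9))**4 = (-1*(-1/9))**4 = (1/9)**4 = 1/6561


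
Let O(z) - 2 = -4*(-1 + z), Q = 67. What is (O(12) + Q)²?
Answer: 625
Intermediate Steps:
O(z) = 6 - 4*z (O(z) = 2 - 4*(-1 + z) = 2 + (4 - 4*z) = 6 - 4*z)
(O(12) + Q)² = ((6 - 4*12) + 67)² = ((6 - 48) + 67)² = (-42 + 67)² = 25² = 625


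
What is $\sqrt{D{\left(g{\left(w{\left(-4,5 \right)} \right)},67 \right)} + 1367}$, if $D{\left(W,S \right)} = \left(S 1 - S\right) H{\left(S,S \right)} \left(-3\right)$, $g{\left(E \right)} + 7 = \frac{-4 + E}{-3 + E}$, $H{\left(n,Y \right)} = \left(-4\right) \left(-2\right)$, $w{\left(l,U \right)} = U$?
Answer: $\sqrt{1367} \approx 36.973$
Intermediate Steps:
$H{\left(n,Y \right)} = 8$
$g{\left(E \right)} = -7 + \frac{-4 + E}{-3 + E}$
$D{\left(W,S \right)} = 0$ ($D{\left(W,S \right)} = \left(S 1 - S\right) 8 \left(-3\right) = \left(S - S\right) 8 \left(-3\right) = 0 \cdot 8 \left(-3\right) = 0 \left(-3\right) = 0$)
$\sqrt{D{\left(g{\left(w{\left(-4,5 \right)} \right)},67 \right)} + 1367} = \sqrt{0 + 1367} = \sqrt{1367}$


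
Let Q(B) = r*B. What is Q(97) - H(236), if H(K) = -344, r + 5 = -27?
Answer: -2760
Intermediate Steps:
r = -32 (r = -5 - 27 = -32)
Q(B) = -32*B
Q(97) - H(236) = -32*97 - 1*(-344) = -3104 + 344 = -2760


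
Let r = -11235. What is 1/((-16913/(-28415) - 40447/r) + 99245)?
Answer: 63848505/6336912742537 ≈ 1.0076e-5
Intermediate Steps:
1/((-16913/(-28415) - 40447/r) + 99245) = 1/((-16913/(-28415) - 40447/(-11235)) + 99245) = 1/((-16913*(-1/28415) - 40447*(-1/11235)) + 99245) = 1/((16913/28415 + 40447/11235) + 99245) = 1/(267863812/63848505 + 99245) = 1/(6336912742537/63848505) = 63848505/6336912742537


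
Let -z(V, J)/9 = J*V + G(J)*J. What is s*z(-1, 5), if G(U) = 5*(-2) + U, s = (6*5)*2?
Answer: 16200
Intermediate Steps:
s = 60 (s = 30*2 = 60)
G(U) = -10 + U
z(V, J) = -9*J*V - 9*J*(-10 + J) (z(V, J) = -9*(J*V + (-10 + J)*J) = -9*(J*V + J*(-10 + J)) = -9*J*V - 9*J*(-10 + J))
s*z(-1, 5) = 60*(9*5*(10 - 1*5 - 1*(-1))) = 60*(9*5*(10 - 5 + 1)) = 60*(9*5*6) = 60*270 = 16200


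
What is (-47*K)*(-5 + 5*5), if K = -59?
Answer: 55460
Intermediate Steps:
(-47*K)*(-5 + 5*5) = (-47*(-59))*(-5 + 5*5) = 2773*(-5 + 25) = 2773*20 = 55460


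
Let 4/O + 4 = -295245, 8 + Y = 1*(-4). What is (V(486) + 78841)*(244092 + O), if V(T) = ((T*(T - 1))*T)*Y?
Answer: -99063255382679940616/295249 ≈ -3.3552e+14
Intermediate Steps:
Y = -12 (Y = -8 + 1*(-4) = -8 - 4 = -12)
O = -4/295249 (O = 4/(-4 - 295245) = 4/(-295249) = 4*(-1/295249) = -4/295249 ≈ -1.3548e-5)
V(T) = -12*T²*(-1 + T) (V(T) = ((T*(T - 1))*T)*(-12) = ((T*(-1 + T))*T)*(-12) = (T²*(-1 + T))*(-12) = -12*T²*(-1 + T))
(V(486) + 78841)*(244092 + O) = (12*486²*(1 - 1*486) + 78841)*(244092 - 4/295249) = (12*236196*(1 - 486) + 78841)*(72067918904/295249) = (12*236196*(-485) + 78841)*(72067918904/295249) = (-1374660720 + 78841)*(72067918904/295249) = -1374581879*72067918904/295249 = -99063255382679940616/295249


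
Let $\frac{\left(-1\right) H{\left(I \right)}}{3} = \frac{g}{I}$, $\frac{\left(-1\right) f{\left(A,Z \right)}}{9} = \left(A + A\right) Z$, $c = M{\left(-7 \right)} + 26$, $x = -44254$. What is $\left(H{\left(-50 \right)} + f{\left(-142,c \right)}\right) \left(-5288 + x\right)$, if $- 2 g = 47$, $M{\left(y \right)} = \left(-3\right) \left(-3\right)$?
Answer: $- \frac{221597873289}{50} \approx -4.432 \cdot 10^{9}$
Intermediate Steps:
$M{\left(y \right)} = 9$
$g = - \frac{47}{2}$ ($g = \left(- \frac{1}{2}\right) 47 = - \frac{47}{2} \approx -23.5$)
$c = 35$ ($c = 9 + 26 = 35$)
$f{\left(A,Z \right)} = - 18 A Z$ ($f{\left(A,Z \right)} = - 9 \left(A + A\right) Z = - 9 \cdot 2 A Z = - 18 A Z$)
$H{\left(I \right)} = \frac{141}{2 I}$ ($H{\left(I \right)} = - 3 \left(- \frac{47}{2 I}\right) = \frac{141}{2 I}$)
$\left(H{\left(-50 \right)} + f{\left(-142,c \right)}\right) \left(-5288 + x\right) = \left(\frac{141}{2 \left(-50\right)} - \left(-2556\right) 35\right) \left(-5288 - 44254\right) = \left(\frac{141}{2} \left(- \frac{1}{50}\right) + 89460\right) \left(-49542\right) = \left(- \frac{141}{100} + 89460\right) \left(-49542\right) = \frac{8945859}{100} \left(-49542\right) = - \frac{221597873289}{50}$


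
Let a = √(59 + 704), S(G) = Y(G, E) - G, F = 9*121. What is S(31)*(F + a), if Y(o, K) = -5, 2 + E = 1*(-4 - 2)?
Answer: -39204 - 36*√763 ≈ -40198.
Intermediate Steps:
E = -8 (E = -2 + 1*(-4 - 2) = -2 + 1*(-6) = -2 - 6 = -8)
F = 1089
S(G) = -5 - G
a = √763 ≈ 27.622
S(31)*(F + a) = (-5 - 1*31)*(1089 + √763) = (-5 - 31)*(1089 + √763) = -36*(1089 + √763) = -39204 - 36*√763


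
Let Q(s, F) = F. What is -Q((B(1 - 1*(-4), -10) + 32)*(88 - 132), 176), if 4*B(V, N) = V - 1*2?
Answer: -176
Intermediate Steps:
B(V, N) = -½ + V/4 (B(V, N) = (V - 1*2)/4 = (V - 2)/4 = (-2 + V)/4 = -½ + V/4)
-Q((B(1 - 1*(-4), -10) + 32)*(88 - 132), 176) = -1*176 = -176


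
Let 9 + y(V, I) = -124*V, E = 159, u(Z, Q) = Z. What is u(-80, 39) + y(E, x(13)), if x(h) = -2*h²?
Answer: -19805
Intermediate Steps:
y(V, I) = -9 - 124*V
u(-80, 39) + y(E, x(13)) = -80 + (-9 - 124*159) = -80 + (-9 - 19716) = -80 - 19725 = -19805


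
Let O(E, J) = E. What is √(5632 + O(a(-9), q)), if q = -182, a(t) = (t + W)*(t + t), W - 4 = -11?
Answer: 4*√370 ≈ 76.942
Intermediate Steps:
W = -7 (W = 4 - 11 = -7)
a(t) = 2*t*(-7 + t) (a(t) = (t - 7)*(t + t) = (-7 + t)*(2*t) = 2*t*(-7 + t))
√(5632 + O(a(-9), q)) = √(5632 + 2*(-9)*(-7 - 9)) = √(5632 + 2*(-9)*(-16)) = √(5632 + 288) = √5920 = 4*√370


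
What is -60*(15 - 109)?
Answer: 5640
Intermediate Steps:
-60*(15 - 109) = -60*(-94) = 5640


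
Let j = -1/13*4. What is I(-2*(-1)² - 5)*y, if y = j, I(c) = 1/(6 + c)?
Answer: 4/13 ≈ 0.30769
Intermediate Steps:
j = -4/13 (j = -1*1/13*4 = -1/13*4 = -4/13 ≈ -0.30769)
y = -4/13 ≈ -0.30769
I(-2*(-1)² - 5)*y = -4/13/(6 + (-2*(-1)² - 5)) = -4/13/(6 + (-2*1 - 5)) = -4/13/(6 + (-2 - 5)) = -4/13/(6 - 7) = -4/13/(-1) = -1*(-4/13) = 4/13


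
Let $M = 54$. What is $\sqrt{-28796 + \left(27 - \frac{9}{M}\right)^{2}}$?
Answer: $\frac{i \sqrt{1010735}}{6} \approx 167.56 i$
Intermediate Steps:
$\sqrt{-28796 + \left(27 - \frac{9}{M}\right)^{2}} = \sqrt{-28796 + \left(27 - \frac{9}{54}\right)^{2}} = \sqrt{-28796 + \left(27 - \frac{1}{6}\right)^{2}} = \sqrt{-28796 + \left(\frac{161}{6}\right)^{2}} = \sqrt{-28796 + \frac{25921}{36}} = \sqrt{- \frac{1010735}{36}} = \frac{i \sqrt{1010735}}{6}$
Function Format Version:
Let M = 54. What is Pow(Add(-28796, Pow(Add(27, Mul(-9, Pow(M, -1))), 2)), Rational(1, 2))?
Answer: Mul(Rational(1, 6), I, Pow(1010735, Rational(1, 2))) ≈ Mul(167.56, I)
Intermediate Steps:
Pow(Add(-28796, Pow(Add(27, Mul(-9, Pow(M, -1))), 2)), Rational(1, 2)) = Pow(Add(-28796, Pow(Add(27, Mul(-9, Pow(54, -1))), 2)), Rational(1, 2)) = Pow(Add(-28796, Pow(Add(27, Mul(-9, Rational(1, 54))), 2)), Rational(1, 2)) = Pow(Add(-28796, Pow(Add(27, Rational(-1, 6)), 2)), Rational(1, 2)) = Pow(Add(-28796, Pow(Rational(161, 6), 2)), Rational(1, 2)) = Pow(Add(-28796, Rational(25921, 36)), Rational(1, 2)) = Pow(Rational(-1010735, 36), Rational(1, 2)) = Mul(Rational(1, 6), I, Pow(1010735, Rational(1, 2)))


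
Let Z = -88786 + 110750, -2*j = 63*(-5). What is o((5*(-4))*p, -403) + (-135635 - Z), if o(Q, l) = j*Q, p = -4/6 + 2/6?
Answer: -156549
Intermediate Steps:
j = 315/2 (j = -63*(-5)/2 = -½*(-315) = 315/2 ≈ 157.50)
p = -⅓ (p = -4*⅙ + 2*(⅙) = -⅔ + ⅓ = -⅓ ≈ -0.33333)
Z = 21964
o(Q, l) = 315*Q/2
o((5*(-4))*p, -403) + (-135635 - Z) = 315*((5*(-4))*(-⅓))/2 + (-135635 - 1*21964) = 315*(-20*(-⅓))/2 + (-135635 - 21964) = (315/2)*(20/3) - 157599 = 1050 - 157599 = -156549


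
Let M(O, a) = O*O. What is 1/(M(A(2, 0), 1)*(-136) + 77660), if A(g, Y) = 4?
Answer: 1/75484 ≈ 1.3248e-5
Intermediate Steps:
M(O, a) = O**2
1/(M(A(2, 0), 1)*(-136) + 77660) = 1/(4**2*(-136) + 77660) = 1/(16*(-136) + 77660) = 1/(-2176 + 77660) = 1/75484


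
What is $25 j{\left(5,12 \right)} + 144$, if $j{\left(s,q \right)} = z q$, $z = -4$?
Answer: $-1056$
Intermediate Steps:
$j{\left(s,q \right)} = - 4 q$
$25 j{\left(5,12 \right)} + 144 = 25 \left(\left(-4\right) 12\right) + 144 = 25 \left(-48\right) + 144 = -1200 + 144 = -1056$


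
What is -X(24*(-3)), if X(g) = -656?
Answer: 656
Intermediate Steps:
-X(24*(-3)) = -1*(-656) = 656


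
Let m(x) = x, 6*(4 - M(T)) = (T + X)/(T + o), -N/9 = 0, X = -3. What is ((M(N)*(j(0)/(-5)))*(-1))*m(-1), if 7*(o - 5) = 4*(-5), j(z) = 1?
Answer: -127/150 ≈ -0.84667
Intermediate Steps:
o = 15/7 (o = 5 + (4*(-5))/7 = 5 + (⅐)*(-20) = 5 - 20/7 = 15/7 ≈ 2.1429)
N = 0 (N = -9*0 = 0)
M(T) = 4 - (-3 + T)/(6*(15/7 + T)) (M(T) = 4 - (T - 3)/(6*(T + 15/7)) = 4 - (-3 + T)/(6*(15/7 + T)))
((M(N)*(j(0)/(-5)))*(-1))*m(-1) = ((((381 + 161*0)/(6*(15 + 7*0)))*(1/(-5)))*(-1))*(-1) = ((((381 + 0)/(6*(15 + 0)))*(1*(-⅕)))*(-1))*(-1) = ((((⅙)*381/15)*(-⅕))*(-1))*(-1) = ((((⅙)*(1/15)*381)*(-⅕))*(-1))*(-1) = (((127/30)*(-⅕))*(-1))*(-1) = -127/150*(-1)*(-1) = (127/150)*(-1) = -127/150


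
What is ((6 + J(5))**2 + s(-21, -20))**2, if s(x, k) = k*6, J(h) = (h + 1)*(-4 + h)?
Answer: 576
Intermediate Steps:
J(h) = (1 + h)*(-4 + h)
s(x, k) = 6*k
((6 + J(5))**2 + s(-21, -20))**2 = ((6 + (-4 + 5**2 - 3*5))**2 + 6*(-20))**2 = ((6 + (-4 + 25 - 15))**2 - 120)**2 = ((6 + 6)**2 - 120)**2 = (12**2 - 120)**2 = (144 - 120)**2 = 24**2 = 576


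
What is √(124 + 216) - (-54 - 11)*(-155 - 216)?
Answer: -24115 + 2*√85 ≈ -24097.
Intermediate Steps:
√(124 + 216) - (-54 - 11)*(-155 - 216) = √340 - (-65)*(-371) = 2*√85 - 1*24115 = 2*√85 - 24115 = -24115 + 2*√85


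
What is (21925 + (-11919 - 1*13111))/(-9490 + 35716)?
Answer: -345/2914 ≈ -0.11839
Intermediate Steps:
(21925 + (-11919 - 1*13111))/(-9490 + 35716) = (21925 + (-11919 - 13111))/26226 = (21925 - 25030)*(1/26226) = -3105*1/26226 = -345/2914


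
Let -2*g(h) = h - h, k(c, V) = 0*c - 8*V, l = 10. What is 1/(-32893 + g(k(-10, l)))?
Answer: -1/32893 ≈ -3.0402e-5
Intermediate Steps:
k(c, V) = -8*V (k(c, V) = 0 - 8*V = -8*V)
g(h) = 0 (g(h) = -(h - h)/2 = -1/2*0 = 0)
1/(-32893 + g(k(-10, l))) = 1/(-32893 + 0) = 1/(-32893) = -1/32893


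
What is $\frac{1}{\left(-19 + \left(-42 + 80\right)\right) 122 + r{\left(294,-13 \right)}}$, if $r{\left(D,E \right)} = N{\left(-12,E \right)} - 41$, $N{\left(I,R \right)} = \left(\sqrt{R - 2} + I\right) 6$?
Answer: $\frac{49}{108057} - \frac{2 i \sqrt{15}}{1620855} \approx 0.00045346 - 4.7789 \cdot 10^{-6} i$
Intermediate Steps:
$N{\left(I,R \right)} = 6 I + 6 \sqrt{-2 + R}$ ($N{\left(I,R \right)} = \left(\sqrt{-2 + R} + I\right) 6 = \left(I + \sqrt{-2 + R}\right) 6 = 6 I + 6 \sqrt{-2 + R}$)
$r{\left(D,E \right)} = -113 + 6 \sqrt{-2 + E}$ ($r{\left(D,E \right)} = \left(6 \left(-12\right) + 6 \sqrt{-2 + E}\right) - 41 = \left(-72 + 6 \sqrt{-2 + E}\right) - 41 = -113 + 6 \sqrt{-2 + E}$)
$\frac{1}{\left(-19 + \left(-42 + 80\right)\right) 122 + r{\left(294,-13 \right)}} = \frac{1}{\left(-19 + \left(-42 + 80\right)\right) 122 - \left(113 - 6 \sqrt{-2 - 13}\right)} = \frac{1}{\left(-19 + 38\right) 122 - \left(113 - 6 \sqrt{-15}\right)} = \frac{1}{19 \cdot 122 - \left(113 - 6 i \sqrt{15}\right)} = \frac{1}{2318 - \left(113 - 6 i \sqrt{15}\right)} = \frac{1}{2205 + 6 i \sqrt{15}}$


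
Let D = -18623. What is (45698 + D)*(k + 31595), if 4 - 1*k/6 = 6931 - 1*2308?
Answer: 105078075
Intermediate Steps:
k = -27714 (k = 24 - 6*(6931 - 1*2308) = 24 - 6*(6931 - 2308) = 24 - 6*4623 = 24 - 27738 = -27714)
(45698 + D)*(k + 31595) = (45698 - 18623)*(-27714 + 31595) = 27075*3881 = 105078075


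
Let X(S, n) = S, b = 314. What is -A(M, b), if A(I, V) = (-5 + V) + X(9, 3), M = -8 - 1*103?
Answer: -318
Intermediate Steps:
M = -111 (M = -8 - 103 = -111)
A(I, V) = 4 + V (A(I, V) = (-5 + V) + 9 = 4 + V)
-A(M, b) = -(4 + 314) = -1*318 = -318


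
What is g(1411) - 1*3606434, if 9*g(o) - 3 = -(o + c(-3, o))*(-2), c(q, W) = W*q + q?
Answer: -32463553/9 ≈ -3.6071e+6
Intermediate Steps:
c(q, W) = q + W*q
g(o) = -⅓ - 4*o/9 (g(o) = ⅓ + (-(o - 3*(1 + o))*(-2))/9 = ⅓ + (-(o + (-3 - 3*o))*(-2))/9 = ⅓ + (-(-3 - 2*o)*(-2))/9 = ⅓ + (-(6 + 4*o))/9 = ⅓ + (-6 - 4*o)/9 = ⅓ + (-⅔ - 4*o/9) = -⅓ - 4*o/9)
g(1411) - 1*3606434 = (-⅓ - 4/9*1411) - 1*3606434 = (-⅓ - 5644/9) - 3606434 = -5647/9 - 3606434 = -32463553/9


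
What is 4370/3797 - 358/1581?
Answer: 5549644/6003057 ≈ 0.92447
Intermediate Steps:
4370/3797 - 358/1581 = 5549644/6003057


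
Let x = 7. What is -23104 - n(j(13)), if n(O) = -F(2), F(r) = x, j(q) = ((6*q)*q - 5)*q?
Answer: -23097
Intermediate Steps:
j(q) = q*(-5 + 6*q**2) (j(q) = (6*q**2 - 5)*q = (-5 + 6*q**2)*q = q*(-5 + 6*q**2))
F(r) = 7
n(O) = -7 (n(O) = -1*7 = -7)
-23104 - n(j(13)) = -23104 - 1*(-7) = -23104 + 7 = -23097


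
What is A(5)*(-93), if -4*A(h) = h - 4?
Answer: 93/4 ≈ 23.250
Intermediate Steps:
A(h) = 1 - h/4 (A(h) = -(h - 4)/4 = -(-4 + h)/4 = 1 - h/4)
A(5)*(-93) = (1 - ¼*5)*(-93) = (1 - 5/4)*(-93) = -¼*(-93) = 93/4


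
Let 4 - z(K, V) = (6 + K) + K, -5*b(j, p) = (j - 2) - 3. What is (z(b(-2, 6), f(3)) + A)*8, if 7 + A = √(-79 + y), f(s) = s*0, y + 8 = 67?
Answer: -472/5 + 16*I*√5 ≈ -94.4 + 35.777*I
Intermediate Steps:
y = 59 (y = -8 + 67 = 59)
f(s) = 0
A = -7 + 2*I*√5 (A = -7 + √(-79 + 59) = -7 + √(-20) = -7 + 2*I*√5 ≈ -7.0 + 4.4721*I)
b(j, p) = 1 - j/5 (b(j, p) = -((j - 2) - 3)/5 = -((-2 + j) - 3)/5 = -(-5 + j)/5 = 1 - j/5)
z(K, V) = -2 - 2*K (z(K, V) = 4 - ((6 + K) + K) = 4 - (6 + 2*K) = 4 + (-6 - 2*K) = -2 - 2*K)
(z(b(-2, 6), f(3)) + A)*8 = ((-2 - 2*(1 - ⅕*(-2))) + (-7 + 2*I*√5))*8 = ((-2 - 2*(1 + ⅖)) + (-7 + 2*I*√5))*8 = ((-2 - 2*7/5) + (-7 + 2*I*√5))*8 = ((-2 - 14/5) + (-7 + 2*I*√5))*8 = (-24/5 + (-7 + 2*I*√5))*8 = (-59/5 + 2*I*√5)*8 = -472/5 + 16*I*√5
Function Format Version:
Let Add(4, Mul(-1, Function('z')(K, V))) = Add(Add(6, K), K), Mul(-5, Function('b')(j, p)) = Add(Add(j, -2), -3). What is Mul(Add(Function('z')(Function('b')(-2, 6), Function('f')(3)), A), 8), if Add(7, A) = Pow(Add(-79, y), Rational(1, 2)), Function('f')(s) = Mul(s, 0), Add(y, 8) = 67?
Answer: Add(Rational(-472, 5), Mul(16, I, Pow(5, Rational(1, 2)))) ≈ Add(-94.400, Mul(35.777, I))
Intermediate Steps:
y = 59 (y = Add(-8, 67) = 59)
Function('f')(s) = 0
A = Add(-7, Mul(2, I, Pow(5, Rational(1, 2)))) (A = Add(-7, Pow(Add(-79, 59), Rational(1, 2))) = Add(-7, Pow(-20, Rational(1, 2))) = Add(-7, Mul(2, I, Pow(5, Rational(1, 2)))) ≈ Add(-7.0000, Mul(4.4721, I)))
Function('b')(j, p) = Add(1, Mul(Rational(-1, 5), j)) (Function('b')(j, p) = Mul(Rational(-1, 5), Add(Add(j, -2), -3)) = Mul(Rational(-1, 5), Add(Add(-2, j), -3)) = Mul(Rational(-1, 5), Add(-5, j)) = Add(1, Mul(Rational(-1, 5), j)))
Function('z')(K, V) = Add(-2, Mul(-2, K)) (Function('z')(K, V) = Add(4, Mul(-1, Add(Add(6, K), K))) = Add(4, Mul(-1, Add(6, Mul(2, K)))) = Add(4, Add(-6, Mul(-2, K))) = Add(-2, Mul(-2, K)))
Mul(Add(Function('z')(Function('b')(-2, 6), Function('f')(3)), A), 8) = Mul(Add(Add(-2, Mul(-2, Add(1, Mul(Rational(-1, 5), -2)))), Add(-7, Mul(2, I, Pow(5, Rational(1, 2))))), 8) = Mul(Add(Add(-2, Mul(-2, Add(1, Rational(2, 5)))), Add(-7, Mul(2, I, Pow(5, Rational(1, 2))))), 8) = Mul(Add(Add(-2, Mul(-2, Rational(7, 5))), Add(-7, Mul(2, I, Pow(5, Rational(1, 2))))), 8) = Mul(Add(Add(-2, Rational(-14, 5)), Add(-7, Mul(2, I, Pow(5, Rational(1, 2))))), 8) = Mul(Add(Rational(-24, 5), Add(-7, Mul(2, I, Pow(5, Rational(1, 2))))), 8) = Mul(Add(Rational(-59, 5), Mul(2, I, Pow(5, Rational(1, 2)))), 8) = Add(Rational(-472, 5), Mul(16, I, Pow(5, Rational(1, 2))))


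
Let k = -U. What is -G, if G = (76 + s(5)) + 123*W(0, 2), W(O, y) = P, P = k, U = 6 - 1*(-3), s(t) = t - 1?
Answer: 1027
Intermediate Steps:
s(t) = -1 + t
U = 9 (U = 6 + 3 = 9)
k = -9 (k = -1*9 = -9)
P = -9
W(O, y) = -9
G = -1027 (G = (76 + (-1 + 5)) + 123*(-9) = (76 + 4) - 1107 = 80 - 1107 = -1027)
-G = -1*(-1027) = 1027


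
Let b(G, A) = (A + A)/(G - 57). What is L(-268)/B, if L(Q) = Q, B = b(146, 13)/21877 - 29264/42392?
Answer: 691268067749/1780545525 ≈ 388.23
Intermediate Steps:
b(G, A) = 2*A/(-57 + G) (b(G, A) = (2*A)/(-57 + G) = 2*A/(-57 + G))
B = -7122182100/10317433847 (B = (2*13/(-57 + 146))/21877 - 29264/42392 = (2*13/89)*(1/21877) - 29264*1/42392 = (2*13*(1/89))*(1/21877) - 3658/5299 = (26/89)*(1/21877) - 3658/5299 = 26/1947053 - 3658/5299 = -7122182100/10317433847 ≈ -0.69031)
L(-268)/B = -268/(-7122182100/10317433847) = -268*(-10317433847/7122182100) = 691268067749/1780545525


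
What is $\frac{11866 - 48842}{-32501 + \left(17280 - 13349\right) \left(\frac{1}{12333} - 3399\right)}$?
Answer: $\frac{456025008}{165187828079} \approx 0.0027606$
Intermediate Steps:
$\frac{11866 - 48842}{-32501 + \left(17280 - 13349\right) \left(\frac{1}{12333} - 3399\right)} = - \frac{36976}{-32501 + 3931 \left(\frac{1}{12333} - 3399\right)} = - \frac{36976}{-32501 + 3931 \left(- \frac{41919866}{12333}\right)} = - \frac{36976}{-32501 - \frac{164786993246}{12333}} = - \frac{36976}{- \frac{165187828079}{12333}} = \left(-36976\right) \left(- \frac{12333}{165187828079}\right) = \frac{456025008}{165187828079}$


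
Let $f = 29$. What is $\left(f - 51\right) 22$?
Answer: $-484$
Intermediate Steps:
$\left(f - 51\right) 22 = \left(29 - 51\right) 22 = \left(-22\right) 22 = -484$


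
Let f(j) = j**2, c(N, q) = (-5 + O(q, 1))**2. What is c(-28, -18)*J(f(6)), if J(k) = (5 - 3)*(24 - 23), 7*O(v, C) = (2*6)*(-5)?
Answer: 18050/49 ≈ 368.37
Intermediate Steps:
O(v, C) = -60/7 (O(v, C) = ((2*6)*(-5))/7 = (12*(-5))/7 = (1/7)*(-60) = -60/7)
c(N, q) = 9025/49 (c(N, q) = (-5 - 60/7)**2 = (-95/7)**2 = 9025/49)
J(k) = 2 (J(k) = 2*1 = 2)
c(-28, -18)*J(f(6)) = (9025/49)*2 = 18050/49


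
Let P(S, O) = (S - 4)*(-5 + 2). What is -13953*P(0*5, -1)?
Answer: -167436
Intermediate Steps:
P(S, O) = 12 - 3*S (P(S, O) = (-4 + S)*(-3) = 12 - 3*S)
-13953*P(0*5, -1) = -13953*(12 - 0*5) = -13953*(12 - 3*0) = -13953*(12 + 0) = -13953*12 = -167436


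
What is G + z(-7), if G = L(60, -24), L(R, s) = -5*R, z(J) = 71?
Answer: -229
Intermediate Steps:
G = -300 (G = -5*60 = -300)
G + z(-7) = -300 + 71 = -229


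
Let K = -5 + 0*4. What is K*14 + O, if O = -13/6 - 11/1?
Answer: -499/6 ≈ -83.167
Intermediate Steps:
O = -79/6 (O = -13*1/6 - 11*1 = -13/6 - 11 = -79/6 ≈ -13.167)
K = -5 (K = -5 + 0 = -5)
K*14 + O = -5*14 - 79/6 = -70 - 79/6 = -499/6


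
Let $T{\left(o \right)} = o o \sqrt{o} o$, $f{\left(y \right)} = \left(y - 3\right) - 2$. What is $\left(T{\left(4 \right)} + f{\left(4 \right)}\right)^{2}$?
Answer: $16129$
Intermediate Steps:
$f{\left(y \right)} = -5 + y$ ($f{\left(y \right)} = \left(-3 + y\right) - 2 = -5 + y$)
$T{\left(o \right)} = o^{\frac{7}{2}}$ ($T{\left(o \right)} = o o^{\frac{3}{2}} o = o^{\frac{5}{2}} o = o^{\frac{7}{2}}$)
$\left(T{\left(4 \right)} + f{\left(4 \right)}\right)^{2} = \left(4^{\frac{7}{2}} + \left(-5 + 4\right)\right)^{2} = \left(128 - 1\right)^{2} = 127^{2} = 16129$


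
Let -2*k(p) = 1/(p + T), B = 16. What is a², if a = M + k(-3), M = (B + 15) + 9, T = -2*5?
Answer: 1083681/676 ≈ 1603.1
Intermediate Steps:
T = -10
M = 40 (M = (16 + 15) + 9 = 31 + 9 = 40)
k(p) = -1/(2*(-10 + p)) (k(p) = -1/(2*(p - 10)) = -1/(2*(-10 + p)))
a = 1041/26 (a = 40 - 1/(-20 + 2*(-3)) = 40 - 1/(-20 - 6) = 40 - 1/(-26) = 40 - 1*(-1/26) = 40 + 1/26 = 1041/26 ≈ 40.038)
a² = (1041/26)² = 1083681/676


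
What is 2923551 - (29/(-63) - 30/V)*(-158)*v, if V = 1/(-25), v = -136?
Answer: -830501135/63 ≈ -1.3183e+7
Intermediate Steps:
V = -1/25 ≈ -0.040000
2923551 - (29/(-63) - 30/V)*(-158)*v = 2923551 - (29/(-63) - 30/(-1/25))*(-158)*(-136) = 2923551 - (29*(-1/63) - 30*(-25))*(-158)*(-136) = 2923551 - (-29/63 + 750)*(-158)*(-136) = 2923551 - (47221/63)*(-158)*(-136) = 2923551 - (-7460918)*(-136)/63 = 2923551 - 1*1014684848/63 = 2923551 - 1014684848/63 = -830501135/63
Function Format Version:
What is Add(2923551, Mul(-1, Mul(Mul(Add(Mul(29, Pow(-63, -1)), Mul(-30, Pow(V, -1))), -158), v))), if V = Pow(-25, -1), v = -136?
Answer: Rational(-830501135, 63) ≈ -1.3183e+7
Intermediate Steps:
V = Rational(-1, 25) ≈ -0.040000
Add(2923551, Mul(-1, Mul(Mul(Add(Mul(29, Pow(-63, -1)), Mul(-30, Pow(V, -1))), -158), v))) = Add(2923551, Mul(-1, Mul(Mul(Add(Mul(29, Pow(-63, -1)), Mul(-30, Pow(Rational(-1, 25), -1))), -158), -136))) = Add(2923551, Mul(-1, Mul(Mul(Add(Mul(29, Rational(-1, 63)), Mul(-30, -25)), -158), -136))) = Add(2923551, Mul(-1, Mul(Mul(Add(Rational(-29, 63), 750), -158), -136))) = Add(2923551, Mul(-1, Mul(Mul(Rational(47221, 63), -158), -136))) = Add(2923551, Mul(-1, Mul(Rational(-7460918, 63), -136))) = Add(2923551, Mul(-1, Rational(1014684848, 63))) = Add(2923551, Rational(-1014684848, 63)) = Rational(-830501135, 63)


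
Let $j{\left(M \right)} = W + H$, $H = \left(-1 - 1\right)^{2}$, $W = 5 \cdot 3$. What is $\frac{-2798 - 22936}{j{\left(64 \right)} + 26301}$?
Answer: $- \frac{12867}{13160} \approx -0.97774$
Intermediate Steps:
$W = 15$
$H = 4$ ($H = \left(-2\right)^{2} = 4$)
$j{\left(M \right)} = 19$ ($j{\left(M \right)} = 15 + 4 = 19$)
$\frac{-2798 - 22936}{j{\left(64 \right)} + 26301} = \frac{-2798 - 22936}{19 + 26301} = - \frac{25734}{26320} = \left(-25734\right) \frac{1}{26320} = - \frac{12867}{13160}$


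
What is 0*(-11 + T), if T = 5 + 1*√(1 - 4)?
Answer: 0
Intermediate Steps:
T = 5 + I*√3 (T = 5 + 1*√(-3) = 5 + 1*(I*√3) = 5 + I*√3 ≈ 5.0 + 1.732*I)
0*(-11 + T) = 0*(-11 + (5 + I*√3)) = 0*(-6 + I*√3) = 0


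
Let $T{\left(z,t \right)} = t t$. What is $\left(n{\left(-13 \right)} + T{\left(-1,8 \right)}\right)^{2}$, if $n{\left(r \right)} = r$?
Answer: $2601$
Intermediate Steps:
$T{\left(z,t \right)} = t^{2}$
$\left(n{\left(-13 \right)} + T{\left(-1,8 \right)}\right)^{2} = \left(-13 + 8^{2}\right)^{2} = \left(-13 + 64\right)^{2} = 51^{2} = 2601$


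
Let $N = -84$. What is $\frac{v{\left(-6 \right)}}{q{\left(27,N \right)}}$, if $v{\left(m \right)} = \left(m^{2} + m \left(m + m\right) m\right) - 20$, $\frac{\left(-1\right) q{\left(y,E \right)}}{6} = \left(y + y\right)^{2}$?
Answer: $\frac{52}{2187} \approx 0.023777$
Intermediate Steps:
$q{\left(y,E \right)} = - 24 y^{2}$ ($q{\left(y,E \right)} = - 6 \left(y + y\right)^{2} = - 6 \left(2 y\right)^{2} = - 6 \cdot 4 y^{2} = - 24 y^{2}$)
$v{\left(m \right)} = -20 + m^{2} + 2 m^{3}$ ($v{\left(m \right)} = \left(m^{2} + m 2 m m\right) - 20 = \left(m^{2} + 2 m^{2} m\right) - 20 = \left(m^{2} + 2 m^{3}\right) - 20 = -20 + m^{2} + 2 m^{3}$)
$\frac{v{\left(-6 \right)}}{q{\left(27,N \right)}} = \frac{-20 + \left(-6\right)^{2} + 2 \left(-6\right)^{3}}{\left(-24\right) 27^{2}} = \frac{-20 + 36 + 2 \left(-216\right)}{\left(-24\right) 729} = \frac{-20 + 36 - 432}{-17496} = \left(-416\right) \left(- \frac{1}{17496}\right) = \frac{52}{2187}$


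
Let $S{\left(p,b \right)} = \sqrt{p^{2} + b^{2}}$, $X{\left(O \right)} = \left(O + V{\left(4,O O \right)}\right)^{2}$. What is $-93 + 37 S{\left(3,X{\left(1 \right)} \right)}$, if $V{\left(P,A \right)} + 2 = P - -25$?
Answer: $-93 + 37 \sqrt{614665} \approx 28915.0$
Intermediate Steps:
$V{\left(P,A \right)} = 23 + P$ ($V{\left(P,A \right)} = -2 + \left(P - -25\right) = -2 + \left(P + 25\right) = -2 + \left(25 + P\right) = 23 + P$)
$X{\left(O \right)} = \left(27 + O\right)^{2}$ ($X{\left(O \right)} = \left(O + \left(23 + 4\right)\right)^{2} = \left(O + 27\right)^{2} = \left(27 + O\right)^{2}$)
$S{\left(p,b \right)} = \sqrt{b^{2} + p^{2}}$
$-93 + 37 S{\left(3,X{\left(1 \right)} \right)} = -93 + 37 \sqrt{\left(\left(27 + 1\right)^{2}\right)^{2} + 3^{2}} = -93 + 37 \sqrt{\left(28^{2}\right)^{2} + 9} = -93 + 37 \sqrt{784^{2} + 9} = -93 + 37 \sqrt{614656 + 9} = -93 + 37 \sqrt{614665}$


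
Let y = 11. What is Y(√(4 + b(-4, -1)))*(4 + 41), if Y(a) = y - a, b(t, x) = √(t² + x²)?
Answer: 495 - 45*√(4 + √17) ≈ 366.75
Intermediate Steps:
Y(a) = 11 - a
Y(√(4 + b(-4, -1)))*(4 + 41) = (11 - √(4 + √((-4)² + (-1)²)))*(4 + 41) = (11 - √(4 + √(16 + 1)))*45 = (11 - √(4 + √17))*45 = 495 - 45*√(4 + √17)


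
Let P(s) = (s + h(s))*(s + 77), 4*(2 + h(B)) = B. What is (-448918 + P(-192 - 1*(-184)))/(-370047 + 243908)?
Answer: 449746/126139 ≈ 3.5655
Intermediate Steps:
h(B) = -2 + B/4
P(s) = (-2 + 5*s/4)*(77 + s) (P(s) = (s + (-2 + s/4))*(s + 77) = (-2 + 5*s/4)*(77 + s))
(-448918 + P(-192 - 1*(-184)))/(-370047 + 243908) = (-448918 + (-154 + 5*(-192 - 1*(-184))**2/4 + 377*(-192 - 1*(-184))/4))/(-370047 + 243908) = (-448918 + (-154 + 5*(-192 + 184)**2/4 + 377*(-192 + 184)/4))/(-126139) = (-448918 + (-154 + (5/4)*(-8)**2 + (377/4)*(-8)))*(-1/126139) = (-448918 + (-154 + (5/4)*64 - 754))*(-1/126139) = (-448918 + (-154 + 80 - 754))*(-1/126139) = (-448918 - 828)*(-1/126139) = -449746*(-1/126139) = 449746/126139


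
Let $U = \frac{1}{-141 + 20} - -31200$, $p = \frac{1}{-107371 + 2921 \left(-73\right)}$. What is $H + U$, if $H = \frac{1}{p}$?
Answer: $- \frac{35017885}{121} \approx -2.894 \cdot 10^{5}$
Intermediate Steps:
$p = - \frac{1}{320604}$ ($p = \frac{1}{-107371 - 213233} = \frac{1}{-320604} = - \frac{1}{320604} \approx -3.1191 \cdot 10^{-6}$)
$U = \frac{3775199}{121}$ ($U = \frac{1}{-121} + 31200 = - \frac{1}{121} + 31200 = \frac{3775199}{121} \approx 31200.0$)
$H = -320604$ ($H = \frac{1}{- \frac{1}{320604}} = -320604$)
$H + U = -320604 + \frac{3775199}{121} = - \frac{35017885}{121}$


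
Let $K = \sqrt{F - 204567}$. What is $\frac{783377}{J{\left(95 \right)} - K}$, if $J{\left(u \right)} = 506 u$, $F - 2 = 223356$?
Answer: $\frac{2971430}{182333} + \frac{27013 \sqrt{18791}}{79679521} \approx 16.343$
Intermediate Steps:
$F = 223358$ ($F = 2 + 223356 = 223358$)
$K = \sqrt{18791}$ ($K = \sqrt{223358 - 204567} = \sqrt{18791} \approx 137.08$)
$\frac{783377}{J{\left(95 \right)} - K} = \frac{783377}{506 \cdot 95 - \sqrt{18791}} = \frac{783377}{48070 - \sqrt{18791}}$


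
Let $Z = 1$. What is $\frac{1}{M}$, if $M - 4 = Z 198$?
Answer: $\frac{1}{202} \approx 0.0049505$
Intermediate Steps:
$M = 202$ ($M = 4 + 1 \cdot 198 = 4 + 198 = 202$)
$\frac{1}{M} = \frac{1}{202}$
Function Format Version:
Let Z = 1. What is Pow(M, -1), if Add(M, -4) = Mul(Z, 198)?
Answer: Rational(1, 202) ≈ 0.0049505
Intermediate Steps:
M = 202 (M = Add(4, Mul(1, 198)) = Add(4, 198) = 202)
Pow(M, -1) = Pow(202, -1) = Rational(1, 202)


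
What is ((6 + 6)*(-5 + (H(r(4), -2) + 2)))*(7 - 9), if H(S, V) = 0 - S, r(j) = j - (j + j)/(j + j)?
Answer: 144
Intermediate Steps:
r(j) = -1 + j (r(j) = j - 2*j/(2*j) = j - 2*j*1/(2*j) = j - 1*1 = j - 1 = -1 + j)
H(S, V) = -S
((6 + 6)*(-5 + (H(r(4), -2) + 2)))*(7 - 9) = ((6 + 6)*(-5 + (-(-1 + 4) + 2)))*(7 - 9) = (12*(-5 + (-1*3 + 2)))*(-2) = (12*(-5 + (-3 + 2)))*(-2) = (12*(-5 - 1))*(-2) = (12*(-6))*(-2) = -72*(-2) = 144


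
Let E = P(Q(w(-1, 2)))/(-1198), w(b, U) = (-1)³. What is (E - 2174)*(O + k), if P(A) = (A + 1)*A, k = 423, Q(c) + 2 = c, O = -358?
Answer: -84644885/599 ≈ -1.4131e+5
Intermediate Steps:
w(b, U) = -1
Q(c) = -2 + c
P(A) = A*(1 + A) (P(A) = (1 + A)*A = A*(1 + A))
E = -3/599 (E = ((-2 - 1)*(1 + (-2 - 1)))/(-1198) = -3*(1 - 3)*(-1/1198) = -3*(-2)*(-1/1198) = 6*(-1/1198) = -3/599 ≈ -0.0050083)
(E - 2174)*(O + k) = (-3/599 - 2174)*(-358 + 423) = -1302229/599*65 = -84644885/599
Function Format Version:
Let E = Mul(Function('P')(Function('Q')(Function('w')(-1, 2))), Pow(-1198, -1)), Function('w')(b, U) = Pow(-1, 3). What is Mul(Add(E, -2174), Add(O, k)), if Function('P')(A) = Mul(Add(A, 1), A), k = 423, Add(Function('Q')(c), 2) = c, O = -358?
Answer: Rational(-84644885, 599) ≈ -1.4131e+5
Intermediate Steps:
Function('w')(b, U) = -1
Function('Q')(c) = Add(-2, c)
Function('P')(A) = Mul(A, Add(1, A)) (Function('P')(A) = Mul(Add(1, A), A) = Mul(A, Add(1, A)))
E = Rational(-3, 599) (E = Mul(Mul(Add(-2, -1), Add(1, Add(-2, -1))), Pow(-1198, -1)) = Mul(Mul(-3, Add(1, -3)), Rational(-1, 1198)) = Mul(Mul(-3, -2), Rational(-1, 1198)) = Mul(6, Rational(-1, 1198)) = Rational(-3, 599) ≈ -0.0050083)
Mul(Add(E, -2174), Add(O, k)) = Mul(Add(Rational(-3, 599), -2174), Add(-358, 423)) = Mul(Rational(-1302229, 599), 65) = Rational(-84644885, 599)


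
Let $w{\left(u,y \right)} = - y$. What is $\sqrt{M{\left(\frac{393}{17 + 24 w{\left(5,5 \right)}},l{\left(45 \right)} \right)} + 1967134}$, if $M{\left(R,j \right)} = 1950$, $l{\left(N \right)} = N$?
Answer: $2 \sqrt{492271} \approx 1403.2$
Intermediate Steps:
$\sqrt{M{\left(\frac{393}{17 + 24 w{\left(5,5 \right)}},l{\left(45 \right)} \right)} + 1967134} = \sqrt{1950 + 1967134} = \sqrt{1969084} = 2 \sqrt{492271}$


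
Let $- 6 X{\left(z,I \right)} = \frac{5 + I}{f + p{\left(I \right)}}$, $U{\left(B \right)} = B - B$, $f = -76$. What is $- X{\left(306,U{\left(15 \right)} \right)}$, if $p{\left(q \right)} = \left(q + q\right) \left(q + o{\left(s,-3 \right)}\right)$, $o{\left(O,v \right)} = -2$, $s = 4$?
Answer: $- \frac{5}{456} \approx -0.010965$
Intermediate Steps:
$U{\left(B \right)} = 0$
$p{\left(q \right)} = 2 q \left(-2 + q\right)$ ($p{\left(q \right)} = \left(q + q\right) \left(q - 2\right) = 2 q \left(-2 + q\right)$)
$X{\left(z,I \right)} = - \frac{5 + I}{6 \left(-76 + 2 I \left(-2 + I\right)\right)}$ ($X{\left(z,I \right)} = - \frac{\left(5 + I\right) \frac{1}{-76 + 2 I \left(-2 + I\right)}}{6} = - \frac{\frac{1}{-76 + 2 I \left(-2 + I\right)} \left(5 + I\right)}{6} = - \frac{5 + I}{6 \left(-76 + 2 I \left(-2 + I\right)\right)}$)
$- X{\left(306,U{\left(15 \right)} \right)} = - \frac{-5 - 0}{12 \left(-38 + 0 \left(-2 + 0\right)\right)} = - \frac{-5 + 0}{12 \left(-38 + 0 \left(-2\right)\right)} = - \frac{-5}{12 \left(-38 + 0\right)} = - \frac{-5}{12 \left(-38\right)} = - \frac{\left(-1\right) \left(-5\right)}{12 \cdot 38} = \left(-1\right) \frac{5}{456} = - \frac{5}{456}$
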